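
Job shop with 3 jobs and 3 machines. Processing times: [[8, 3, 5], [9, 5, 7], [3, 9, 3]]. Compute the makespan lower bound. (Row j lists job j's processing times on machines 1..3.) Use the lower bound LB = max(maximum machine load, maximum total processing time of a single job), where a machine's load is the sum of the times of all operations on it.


Machine loads:
  Machine 1: 8 + 9 + 3 = 20
  Machine 2: 3 + 5 + 9 = 17
  Machine 3: 5 + 7 + 3 = 15
Max machine load = 20
Job totals:
  Job 1: 16
  Job 2: 21
  Job 3: 15
Max job total = 21
Lower bound = max(20, 21) = 21

21


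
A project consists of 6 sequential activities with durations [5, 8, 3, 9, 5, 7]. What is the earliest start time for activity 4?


Activity 4 starts after activities 1 through 3 complete.
Predecessor durations: [5, 8, 3]
ES = 5 + 8 + 3 = 16

16


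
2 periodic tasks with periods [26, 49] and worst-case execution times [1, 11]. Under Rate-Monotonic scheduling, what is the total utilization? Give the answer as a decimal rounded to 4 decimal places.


Compute individual utilizations (exact fractions):
  Task 1: C/T = 1/26 (approx. 0.0385)
  Task 2: C/T = 11/49 (approx. 0.2245)
Total utilization U = 1/26 + 11/49 = 335/1274
Rounded to 4 decimal places: U = 0.2630
RM (Liu & Layland) bound for 2 tasks = 0.828427; compare with U = 335/1274 (approx. 0.262951)
U <= bound, so schedulable by RM sufficient condition.

0.2630


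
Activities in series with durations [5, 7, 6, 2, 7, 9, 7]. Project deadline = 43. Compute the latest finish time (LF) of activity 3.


LF(activity 3) = deadline - sum of successor durations
Successors: activities 4 through 7 with durations [2, 7, 9, 7]
Sum of successor durations = 25
LF = 43 - 25 = 18

18


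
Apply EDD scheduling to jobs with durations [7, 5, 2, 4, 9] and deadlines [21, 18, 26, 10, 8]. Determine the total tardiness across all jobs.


Sort by due date (EDD order): [(9, 8), (4, 10), (5, 18), (7, 21), (2, 26)]
Compute completion times and tardiness:
  Job 1: p=9, d=8, C=9, tardiness=max(0,9-8)=1
  Job 2: p=4, d=10, C=13, tardiness=max(0,13-10)=3
  Job 3: p=5, d=18, C=18, tardiness=max(0,18-18)=0
  Job 4: p=7, d=21, C=25, tardiness=max(0,25-21)=4
  Job 5: p=2, d=26, C=27, tardiness=max(0,27-26)=1
Total tardiness = 9

9


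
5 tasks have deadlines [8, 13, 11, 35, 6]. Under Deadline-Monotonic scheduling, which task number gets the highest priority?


Sort tasks by relative deadline (ascending):
  Task 5: deadline = 6
  Task 1: deadline = 8
  Task 3: deadline = 11
  Task 2: deadline = 13
  Task 4: deadline = 35
Priority order (highest first): [5, 1, 3, 2, 4]
Highest priority task = 5

5


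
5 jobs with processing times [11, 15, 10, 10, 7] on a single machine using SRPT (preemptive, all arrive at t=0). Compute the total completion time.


Since all jobs arrive at t=0, SRPT equals SPT ordering.
SPT order: [7, 10, 10, 11, 15]
Completion times:
  Job 1: p=7, C=7
  Job 2: p=10, C=17
  Job 3: p=10, C=27
  Job 4: p=11, C=38
  Job 5: p=15, C=53
Total completion time = 7 + 17 + 27 + 38 + 53 = 142

142


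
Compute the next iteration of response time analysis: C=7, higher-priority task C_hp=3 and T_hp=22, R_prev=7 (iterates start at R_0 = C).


R_next = C + ceil(R_prev / T_hp) * C_hp
ceil(7 / 22) = ceil(0.3182) = 1
Interference = 1 * 3 = 3
R_next = 7 + 3 = 10

10


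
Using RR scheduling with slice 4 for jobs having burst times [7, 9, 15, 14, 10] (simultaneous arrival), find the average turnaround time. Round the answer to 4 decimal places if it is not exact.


Time quantum = 4
Execution trace:
  J1 runs 4 units, time = 4
  J2 runs 4 units, time = 8
  J3 runs 4 units, time = 12
  J4 runs 4 units, time = 16
  J5 runs 4 units, time = 20
  J1 runs 3 units, time = 23
  J2 runs 4 units, time = 27
  J3 runs 4 units, time = 31
  J4 runs 4 units, time = 35
  J5 runs 4 units, time = 39
  J2 runs 1 units, time = 40
  J3 runs 4 units, time = 44
  J4 runs 4 units, time = 48
  J5 runs 2 units, time = 50
  J3 runs 3 units, time = 53
  J4 runs 2 units, time = 55
Finish times: [23, 40, 53, 55, 50]
Average turnaround = 221/5 = 44.2

44.2


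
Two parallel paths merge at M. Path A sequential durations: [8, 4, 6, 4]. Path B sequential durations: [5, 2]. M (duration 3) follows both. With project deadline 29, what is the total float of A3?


Forward pass: ES(A3) = sum of predecessors on chain A = 12
EF = ES + duration = 12 + 6 = 18
Backward pass: LF(M) = deadline = 29; LS(M) = 29 - 3 = 26
LF(A3) = LS(M) - sum(successors on chain A) = 26 - 4 = 22
LS = LF - duration = 22 - 6 = 16
Total float = LS - ES = 16 - 12 = 4

4


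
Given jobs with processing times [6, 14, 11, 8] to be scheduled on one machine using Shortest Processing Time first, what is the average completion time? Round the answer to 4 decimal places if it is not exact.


Sort jobs by processing time (SPT order): [6, 8, 11, 14]
Compute completion times sequentially:
  Job 1: processing = 6, completes at 6
  Job 2: processing = 8, completes at 14
  Job 3: processing = 11, completes at 25
  Job 4: processing = 14, completes at 39
Sum of completion times = 84
Average completion time = 84/4 = 21.0

21.0


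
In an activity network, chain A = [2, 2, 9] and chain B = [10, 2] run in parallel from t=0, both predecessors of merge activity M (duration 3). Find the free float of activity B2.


ES(B2) = sum of predecessors on chain B = 10
EF(B2) = ES + duration = 10 + 2 = 12
Successor of B2 is M. ES(M) = max(sum(A), sum(B)) = max(13, 12) = 13
Free float = ES(successor) - EF(current) = 13 - 12 = 1

1


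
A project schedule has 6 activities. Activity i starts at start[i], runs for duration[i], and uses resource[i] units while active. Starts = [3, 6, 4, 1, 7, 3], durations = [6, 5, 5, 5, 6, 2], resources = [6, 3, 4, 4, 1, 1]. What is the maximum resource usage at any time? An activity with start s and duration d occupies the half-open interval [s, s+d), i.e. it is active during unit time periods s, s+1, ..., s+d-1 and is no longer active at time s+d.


Each activity i is active on [start_i, start_i + duration_i).
Compute total resource usage per time slot:
  t=0: active resources = [], total = 0
  t=1: active resources = [4], total = 4
  t=2: active resources = [4], total = 4
  t=3: active resources = [6, 4, 1], total = 11
  t=4: active resources = [6, 4, 4, 1], total = 15
  t=5: active resources = [6, 4, 4], total = 14
  t=6: active resources = [6, 3, 4], total = 13
  t=7: active resources = [6, 3, 4, 1], total = 14
  t=8: active resources = [6, 3, 4, 1], total = 14
  t=9: active resources = [3, 1], total = 4
  t=10: active resources = [3, 1], total = 4
  t=11: active resources = [1], total = 1
  t=12: active resources = [1], total = 1
Peak resource demand = 15

15


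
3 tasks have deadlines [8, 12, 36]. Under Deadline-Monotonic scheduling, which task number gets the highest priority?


Sort tasks by relative deadline (ascending):
  Task 1: deadline = 8
  Task 2: deadline = 12
  Task 3: deadline = 36
Priority order (highest first): [1, 2, 3]
Highest priority task = 1

1


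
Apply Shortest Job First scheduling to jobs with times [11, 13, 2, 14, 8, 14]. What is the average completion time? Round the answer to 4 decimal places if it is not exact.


SJF order (ascending): [2, 8, 11, 13, 14, 14]
Completion times:
  Job 1: burst=2, C=2
  Job 2: burst=8, C=10
  Job 3: burst=11, C=21
  Job 4: burst=13, C=34
  Job 5: burst=14, C=48
  Job 6: burst=14, C=62
Average completion = 177/6 = 29.5

29.5


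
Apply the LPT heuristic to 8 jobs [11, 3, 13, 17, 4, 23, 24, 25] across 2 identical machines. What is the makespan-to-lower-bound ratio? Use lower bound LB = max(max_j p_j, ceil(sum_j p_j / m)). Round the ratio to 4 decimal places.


LPT order: [25, 24, 23, 17, 13, 11, 4, 3]
Machine loads after assignment: [59, 61]
LPT makespan = 61
Lower bound = max(max_job, ceil(total/2)) = max(25, 60) = 60
Ratio = 61 / 60 = 1.0167

1.0167


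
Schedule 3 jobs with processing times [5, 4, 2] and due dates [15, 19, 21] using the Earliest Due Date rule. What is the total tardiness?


Sort by due date (EDD order): [(5, 15), (4, 19), (2, 21)]
Compute completion times and tardiness:
  Job 1: p=5, d=15, C=5, tardiness=max(0,5-15)=0
  Job 2: p=4, d=19, C=9, tardiness=max(0,9-19)=0
  Job 3: p=2, d=21, C=11, tardiness=max(0,11-21)=0
Total tardiness = 0

0


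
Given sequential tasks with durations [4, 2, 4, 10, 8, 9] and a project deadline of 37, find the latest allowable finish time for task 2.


LF(activity 2) = deadline - sum of successor durations
Successors: activities 3 through 6 with durations [4, 10, 8, 9]
Sum of successor durations = 31
LF = 37 - 31 = 6

6


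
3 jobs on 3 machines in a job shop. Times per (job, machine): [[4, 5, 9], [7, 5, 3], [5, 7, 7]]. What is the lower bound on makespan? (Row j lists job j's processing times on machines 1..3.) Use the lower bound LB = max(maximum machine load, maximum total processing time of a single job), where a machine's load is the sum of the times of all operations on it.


Machine loads:
  Machine 1: 4 + 7 + 5 = 16
  Machine 2: 5 + 5 + 7 = 17
  Machine 3: 9 + 3 + 7 = 19
Max machine load = 19
Job totals:
  Job 1: 18
  Job 2: 15
  Job 3: 19
Max job total = 19
Lower bound = max(19, 19) = 19

19


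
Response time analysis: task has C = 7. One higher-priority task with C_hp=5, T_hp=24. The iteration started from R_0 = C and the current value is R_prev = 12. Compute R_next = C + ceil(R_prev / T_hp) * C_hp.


R_next = C + ceil(R_prev / T_hp) * C_hp
ceil(12 / 24) = ceil(0.5) = 1
Interference = 1 * 5 = 5
R_next = 7 + 5 = 12
R_next = R_prev, so the iteration has converged (response time = 12).

12


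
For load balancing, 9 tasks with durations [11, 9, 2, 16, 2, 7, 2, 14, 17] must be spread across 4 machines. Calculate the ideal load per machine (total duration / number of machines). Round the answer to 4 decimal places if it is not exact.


Total processing time = 11 + 9 + 2 + 16 + 2 + 7 + 2 + 14 + 17 = 80
Number of machines = 4
Ideal balanced load = 80 / 4 = 20.0

20.0


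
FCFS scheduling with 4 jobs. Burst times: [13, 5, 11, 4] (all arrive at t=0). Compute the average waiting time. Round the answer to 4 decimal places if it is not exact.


FCFS order (as given): [13, 5, 11, 4]
Waiting times:
  Job 1: wait = 0
  Job 2: wait = 13
  Job 3: wait = 18
  Job 4: wait = 29
Sum of waiting times = 60
Average waiting time = 60/4 = 15.0

15.0


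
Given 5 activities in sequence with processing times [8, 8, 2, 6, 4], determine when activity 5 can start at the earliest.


Activity 5 starts after activities 1 through 4 complete.
Predecessor durations: [8, 8, 2, 6]
ES = 8 + 8 + 2 + 6 = 24

24


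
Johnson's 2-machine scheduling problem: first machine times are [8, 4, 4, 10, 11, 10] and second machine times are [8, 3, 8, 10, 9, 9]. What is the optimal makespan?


Apply Johnson's rule:
  Group 1 (a <= b): [(3, 4, 8), (1, 8, 8), (4, 10, 10)]
  Group 2 (a > b): [(5, 11, 9), (6, 10, 9), (2, 4, 3)]
Optimal job order: [3, 1, 4, 5, 6, 2]
Schedule:
  Job 3: M1 done at 4, M2 done at 12
  Job 1: M1 done at 12, M2 done at 20
  Job 4: M1 done at 22, M2 done at 32
  Job 5: M1 done at 33, M2 done at 42
  Job 6: M1 done at 43, M2 done at 52
  Job 2: M1 done at 47, M2 done at 55
Makespan = 55

55


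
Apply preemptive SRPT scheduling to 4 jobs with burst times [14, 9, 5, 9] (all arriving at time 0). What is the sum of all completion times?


Since all jobs arrive at t=0, SRPT equals SPT ordering.
SPT order: [5, 9, 9, 14]
Completion times:
  Job 1: p=5, C=5
  Job 2: p=9, C=14
  Job 3: p=9, C=23
  Job 4: p=14, C=37
Total completion time = 5 + 14 + 23 + 37 = 79

79


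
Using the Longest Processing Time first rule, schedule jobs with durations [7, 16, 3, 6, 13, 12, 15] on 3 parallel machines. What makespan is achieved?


Sort jobs in decreasing order (LPT): [16, 15, 13, 12, 7, 6, 3]
Assign each job to the least loaded machine:
  Machine 1: jobs [16, 6, 3], load = 25
  Machine 2: jobs [15, 7], load = 22
  Machine 3: jobs [13, 12], load = 25
Makespan = max load = 25

25


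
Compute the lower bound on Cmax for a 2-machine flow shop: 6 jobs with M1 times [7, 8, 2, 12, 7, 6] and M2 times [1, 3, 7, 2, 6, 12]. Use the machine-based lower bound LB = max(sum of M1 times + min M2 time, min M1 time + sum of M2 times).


LB1 = sum(M1 times) + min(M2 times) = 42 + 1 = 43
LB2 = min(M1 times) + sum(M2 times) = 2 + 31 = 33
Lower bound = max(LB1, LB2) = max(43, 33) = 43

43


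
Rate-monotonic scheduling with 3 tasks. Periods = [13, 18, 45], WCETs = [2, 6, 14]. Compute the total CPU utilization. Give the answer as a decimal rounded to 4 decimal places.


Compute individual utilizations (exact fractions):
  Task 1: C/T = 2/13 (approx. 0.1538)
  Task 2: C/T = 6/18 = 1/3 (approx. 0.3333)
  Task 3: C/T = 14/45 (approx. 0.3111)
Total utilization U = 2/13 + 1/3 + 14/45 = 467/585
Rounded to 4 decimal places: U = 0.7983
RM (Liu & Layland) bound for 3 tasks = 0.779763; compare with U = 467/585 (approx. 0.798291)
bound < U <= 1, so the RM sufficient condition is not met (inconclusive; an exact test such as response-time analysis is needed).

0.7983


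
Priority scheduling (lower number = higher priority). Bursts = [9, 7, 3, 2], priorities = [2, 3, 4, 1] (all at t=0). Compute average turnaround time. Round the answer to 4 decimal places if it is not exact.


Sort by priority (ascending = highest first):
Order: [(1, 2), (2, 9), (3, 7), (4, 3)]
Completion times:
  Priority 1, burst=2, C=2
  Priority 2, burst=9, C=11
  Priority 3, burst=7, C=18
  Priority 4, burst=3, C=21
Average turnaround = 52/4 = 13.0

13.0


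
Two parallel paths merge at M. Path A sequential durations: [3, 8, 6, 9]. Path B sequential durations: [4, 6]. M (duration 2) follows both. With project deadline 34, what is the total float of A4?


Forward pass: ES(A4) = sum of predecessors on chain A = 17
EF = ES + duration = 17 + 9 = 26
Backward pass: LF(M) = deadline = 34; LS(M) = 34 - 2 = 32
LF(A4) = LS(M) - sum(successors on chain A) = 32 - 0 = 32
LS = LF - duration = 32 - 9 = 23
Total float = LS - ES = 23 - 17 = 6

6


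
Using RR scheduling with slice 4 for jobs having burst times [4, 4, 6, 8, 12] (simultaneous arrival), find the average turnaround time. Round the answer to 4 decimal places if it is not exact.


Time quantum = 4
Execution trace:
  J1 runs 4 units, time = 4
  J2 runs 4 units, time = 8
  J3 runs 4 units, time = 12
  J4 runs 4 units, time = 16
  J5 runs 4 units, time = 20
  J3 runs 2 units, time = 22
  J4 runs 4 units, time = 26
  J5 runs 4 units, time = 30
  J5 runs 4 units, time = 34
Finish times: [4, 8, 22, 26, 34]
Average turnaround = 94/5 = 18.8

18.8


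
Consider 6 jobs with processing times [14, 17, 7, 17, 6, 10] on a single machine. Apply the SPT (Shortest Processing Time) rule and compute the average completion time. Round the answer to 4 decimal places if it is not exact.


Sort jobs by processing time (SPT order): [6, 7, 10, 14, 17, 17]
Compute completion times sequentially:
  Job 1: processing = 6, completes at 6
  Job 2: processing = 7, completes at 13
  Job 3: processing = 10, completes at 23
  Job 4: processing = 14, completes at 37
  Job 5: processing = 17, completes at 54
  Job 6: processing = 17, completes at 71
Sum of completion times = 204
Average completion time = 204/6 = 34.0

34.0


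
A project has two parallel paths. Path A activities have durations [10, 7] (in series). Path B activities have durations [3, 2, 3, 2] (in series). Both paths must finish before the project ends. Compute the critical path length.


Path A total = 10 + 7 = 17
Path B total = 3 + 2 + 3 + 2 = 10
Critical path = longest path = max(17, 10) = 17

17


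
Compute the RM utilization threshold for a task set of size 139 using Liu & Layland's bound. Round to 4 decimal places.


Compute 2^(1/139) = 1.0049991245
Subtract 1: 1.0049991245 - 1 = 0.0049991245
Multiply by n: 139 * 0.0049991245 = 0.6948783055
Round to 4 dp: 0.6949

0.6949


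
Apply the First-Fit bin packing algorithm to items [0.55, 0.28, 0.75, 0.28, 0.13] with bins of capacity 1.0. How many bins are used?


Place items sequentially using First-Fit:
  Item 0.55 -> new Bin 1
  Item 0.28 -> Bin 1 (now 0.83)
  Item 0.75 -> new Bin 2
  Item 0.28 -> new Bin 3
  Item 0.13 -> Bin 1 (now 0.96)
Total bins used = 3

3


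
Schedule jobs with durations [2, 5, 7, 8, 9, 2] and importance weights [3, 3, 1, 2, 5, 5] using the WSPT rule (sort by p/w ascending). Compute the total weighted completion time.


Compute p/w ratios and sort ascending (WSPT): [(2, 5), (2, 3), (5, 3), (9, 5), (8, 2), (7, 1)]
Compute weighted completion times:
  Job (p=2,w=5): C=2, w*C=5*2=10
  Job (p=2,w=3): C=4, w*C=3*4=12
  Job (p=5,w=3): C=9, w*C=3*9=27
  Job (p=9,w=5): C=18, w*C=5*18=90
  Job (p=8,w=2): C=26, w*C=2*26=52
  Job (p=7,w=1): C=33, w*C=1*33=33
Total weighted completion time = 224

224


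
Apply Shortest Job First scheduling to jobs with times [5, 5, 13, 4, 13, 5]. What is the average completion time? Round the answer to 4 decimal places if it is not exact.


SJF order (ascending): [4, 5, 5, 5, 13, 13]
Completion times:
  Job 1: burst=4, C=4
  Job 2: burst=5, C=9
  Job 3: burst=5, C=14
  Job 4: burst=5, C=19
  Job 5: burst=13, C=32
  Job 6: burst=13, C=45
Average completion = 123/6 = 20.5

20.5


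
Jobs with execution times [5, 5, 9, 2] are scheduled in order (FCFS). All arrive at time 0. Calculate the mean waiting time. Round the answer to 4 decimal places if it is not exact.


FCFS order (as given): [5, 5, 9, 2]
Waiting times:
  Job 1: wait = 0
  Job 2: wait = 5
  Job 3: wait = 10
  Job 4: wait = 19
Sum of waiting times = 34
Average waiting time = 34/4 = 8.5

8.5


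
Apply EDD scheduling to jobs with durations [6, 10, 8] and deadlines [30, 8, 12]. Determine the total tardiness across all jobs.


Sort by due date (EDD order): [(10, 8), (8, 12), (6, 30)]
Compute completion times and tardiness:
  Job 1: p=10, d=8, C=10, tardiness=max(0,10-8)=2
  Job 2: p=8, d=12, C=18, tardiness=max(0,18-12)=6
  Job 3: p=6, d=30, C=24, tardiness=max(0,24-30)=0
Total tardiness = 8

8


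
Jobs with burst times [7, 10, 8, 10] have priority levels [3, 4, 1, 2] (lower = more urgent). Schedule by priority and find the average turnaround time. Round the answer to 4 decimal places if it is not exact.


Sort by priority (ascending = highest first):
Order: [(1, 8), (2, 10), (3, 7), (4, 10)]
Completion times:
  Priority 1, burst=8, C=8
  Priority 2, burst=10, C=18
  Priority 3, burst=7, C=25
  Priority 4, burst=10, C=35
Average turnaround = 86/4 = 21.5

21.5


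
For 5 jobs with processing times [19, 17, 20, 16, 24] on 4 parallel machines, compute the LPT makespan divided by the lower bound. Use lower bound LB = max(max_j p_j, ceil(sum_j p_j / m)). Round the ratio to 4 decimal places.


LPT order: [24, 20, 19, 17, 16]
Machine loads after assignment: [24, 20, 19, 33]
LPT makespan = 33
Lower bound = max(max_job, ceil(total/4)) = max(24, 24) = 24
Ratio = 33 / 24 = 1.375

1.375


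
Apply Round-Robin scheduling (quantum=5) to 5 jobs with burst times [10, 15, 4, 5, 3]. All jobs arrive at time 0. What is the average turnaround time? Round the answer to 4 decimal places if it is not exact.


Time quantum = 5
Execution trace:
  J1 runs 5 units, time = 5
  J2 runs 5 units, time = 10
  J3 runs 4 units, time = 14
  J4 runs 5 units, time = 19
  J5 runs 3 units, time = 22
  J1 runs 5 units, time = 27
  J2 runs 5 units, time = 32
  J2 runs 5 units, time = 37
Finish times: [27, 37, 14, 19, 22]
Average turnaround = 119/5 = 23.8

23.8


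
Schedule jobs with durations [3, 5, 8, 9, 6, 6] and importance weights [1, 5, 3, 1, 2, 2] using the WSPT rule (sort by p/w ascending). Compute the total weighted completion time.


Compute p/w ratios and sort ascending (WSPT): [(5, 5), (8, 3), (3, 1), (6, 2), (6, 2), (9, 1)]
Compute weighted completion times:
  Job (p=5,w=5): C=5, w*C=5*5=25
  Job (p=8,w=3): C=13, w*C=3*13=39
  Job (p=3,w=1): C=16, w*C=1*16=16
  Job (p=6,w=2): C=22, w*C=2*22=44
  Job (p=6,w=2): C=28, w*C=2*28=56
  Job (p=9,w=1): C=37, w*C=1*37=37
Total weighted completion time = 217

217


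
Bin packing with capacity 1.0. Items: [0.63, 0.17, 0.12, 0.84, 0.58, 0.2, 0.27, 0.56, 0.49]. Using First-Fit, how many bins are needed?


Place items sequentially using First-Fit:
  Item 0.63 -> new Bin 1
  Item 0.17 -> Bin 1 (now 0.8)
  Item 0.12 -> Bin 1 (now 0.92)
  Item 0.84 -> new Bin 2
  Item 0.58 -> new Bin 3
  Item 0.2 -> Bin 3 (now 0.78)
  Item 0.27 -> new Bin 4
  Item 0.56 -> Bin 4 (now 0.83)
  Item 0.49 -> new Bin 5
Total bins used = 5

5


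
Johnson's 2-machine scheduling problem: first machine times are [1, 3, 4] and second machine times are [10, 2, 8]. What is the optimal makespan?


Apply Johnson's rule:
  Group 1 (a <= b): [(1, 1, 10), (3, 4, 8)]
  Group 2 (a > b): [(2, 3, 2)]
Optimal job order: [1, 3, 2]
Schedule:
  Job 1: M1 done at 1, M2 done at 11
  Job 3: M1 done at 5, M2 done at 19
  Job 2: M1 done at 8, M2 done at 21
Makespan = 21

21


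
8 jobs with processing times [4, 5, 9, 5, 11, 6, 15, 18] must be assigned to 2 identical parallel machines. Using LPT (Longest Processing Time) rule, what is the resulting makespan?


Sort jobs in decreasing order (LPT): [18, 15, 11, 9, 6, 5, 5, 4]
Assign each job to the least loaded machine:
  Machine 1: jobs [18, 9, 5, 5], load = 37
  Machine 2: jobs [15, 11, 6, 4], load = 36
Makespan = max load = 37

37


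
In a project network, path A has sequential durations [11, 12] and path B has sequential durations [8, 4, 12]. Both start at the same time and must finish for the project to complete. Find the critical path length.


Path A total = 11 + 12 = 23
Path B total = 8 + 4 + 12 = 24
Critical path = longest path = max(23, 24) = 24

24


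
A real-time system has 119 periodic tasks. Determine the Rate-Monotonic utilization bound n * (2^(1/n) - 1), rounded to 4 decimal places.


Compute 2^(1/119) = 1.0058417632
Subtract 1: 1.0058417632 - 1 = 0.0058417632
Multiply by n: 119 * 0.0058417632 = 0.6951698208
Round to 4 dp: 0.6952

0.6952


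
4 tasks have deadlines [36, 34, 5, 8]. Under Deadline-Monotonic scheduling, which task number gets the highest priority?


Sort tasks by relative deadline (ascending):
  Task 3: deadline = 5
  Task 4: deadline = 8
  Task 2: deadline = 34
  Task 1: deadline = 36
Priority order (highest first): [3, 4, 2, 1]
Highest priority task = 3

3


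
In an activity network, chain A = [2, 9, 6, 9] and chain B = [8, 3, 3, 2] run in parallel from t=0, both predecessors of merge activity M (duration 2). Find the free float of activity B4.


ES(B4) = sum of predecessors on chain B = 14
EF(B4) = ES + duration = 14 + 2 = 16
Successor of B4 is M. ES(M) = max(sum(A), sum(B)) = max(26, 16) = 26
Free float = ES(successor) - EF(current) = 26 - 16 = 10

10


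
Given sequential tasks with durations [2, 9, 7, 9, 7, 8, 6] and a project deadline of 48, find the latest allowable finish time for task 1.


LF(activity 1) = deadline - sum of successor durations
Successors: activities 2 through 7 with durations [9, 7, 9, 7, 8, 6]
Sum of successor durations = 46
LF = 48 - 46 = 2

2


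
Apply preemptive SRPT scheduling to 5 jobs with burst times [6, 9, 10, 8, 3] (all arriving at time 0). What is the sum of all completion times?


Since all jobs arrive at t=0, SRPT equals SPT ordering.
SPT order: [3, 6, 8, 9, 10]
Completion times:
  Job 1: p=3, C=3
  Job 2: p=6, C=9
  Job 3: p=8, C=17
  Job 4: p=9, C=26
  Job 5: p=10, C=36
Total completion time = 3 + 9 + 17 + 26 + 36 = 91

91


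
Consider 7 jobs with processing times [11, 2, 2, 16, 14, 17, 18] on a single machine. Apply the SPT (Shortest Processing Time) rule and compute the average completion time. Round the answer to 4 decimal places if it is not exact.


Sort jobs by processing time (SPT order): [2, 2, 11, 14, 16, 17, 18]
Compute completion times sequentially:
  Job 1: processing = 2, completes at 2
  Job 2: processing = 2, completes at 4
  Job 3: processing = 11, completes at 15
  Job 4: processing = 14, completes at 29
  Job 5: processing = 16, completes at 45
  Job 6: processing = 17, completes at 62
  Job 7: processing = 18, completes at 80
Sum of completion times = 237
Average completion time = 237/7 = 33.8571

33.8571


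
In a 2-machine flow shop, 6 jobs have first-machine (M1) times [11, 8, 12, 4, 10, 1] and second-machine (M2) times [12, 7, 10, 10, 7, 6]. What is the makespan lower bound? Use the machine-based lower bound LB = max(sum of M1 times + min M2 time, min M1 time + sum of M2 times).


LB1 = sum(M1 times) + min(M2 times) = 46 + 6 = 52
LB2 = min(M1 times) + sum(M2 times) = 1 + 52 = 53
Lower bound = max(LB1, LB2) = max(52, 53) = 53

53


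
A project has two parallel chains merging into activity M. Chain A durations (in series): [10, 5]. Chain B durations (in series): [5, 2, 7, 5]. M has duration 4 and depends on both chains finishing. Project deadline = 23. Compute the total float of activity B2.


Forward pass: ES(B2) = sum of predecessors on chain B = 5
EF = ES + duration = 5 + 2 = 7
Backward pass: LF(M) = deadline = 23; LS(M) = 23 - 4 = 19
LF(B2) = LS(M) - sum(successors on chain B) = 19 - 12 = 7
LS = LF - duration = 7 - 2 = 5
Total float = LS - ES = 5 - 5 = 0

0


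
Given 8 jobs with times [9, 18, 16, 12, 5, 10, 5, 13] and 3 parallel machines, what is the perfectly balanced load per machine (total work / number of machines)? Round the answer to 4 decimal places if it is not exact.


Total processing time = 9 + 18 + 16 + 12 + 5 + 10 + 5 + 13 = 88
Number of machines = 3
Ideal balanced load = 88 / 3 = 29.3333

29.3333


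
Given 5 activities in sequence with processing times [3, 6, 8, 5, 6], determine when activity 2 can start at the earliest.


Activity 2 starts after activities 1 through 1 complete.
Predecessor durations: [3]
ES = 3 = 3

3


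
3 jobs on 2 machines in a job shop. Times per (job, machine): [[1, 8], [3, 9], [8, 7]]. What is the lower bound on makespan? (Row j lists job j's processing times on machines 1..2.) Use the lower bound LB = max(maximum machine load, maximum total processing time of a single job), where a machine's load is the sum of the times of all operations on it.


Machine loads:
  Machine 1: 1 + 3 + 8 = 12
  Machine 2: 8 + 9 + 7 = 24
Max machine load = 24
Job totals:
  Job 1: 9
  Job 2: 12
  Job 3: 15
Max job total = 15
Lower bound = max(24, 15) = 24

24


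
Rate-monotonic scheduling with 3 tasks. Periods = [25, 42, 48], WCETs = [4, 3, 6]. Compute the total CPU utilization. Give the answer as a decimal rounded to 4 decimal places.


Compute individual utilizations (exact fractions):
  Task 1: C/T = 4/25 (approx. 0.16)
  Task 2: C/T = 3/42 = 1/14 (approx. 0.0714)
  Task 3: C/T = 6/48 = 1/8 (approx. 0.125)
Total utilization U = 4/25 + 1/14 + 1/8 = 499/1400
Rounded to 4 decimal places: U = 0.3564
RM (Liu & Layland) bound for 3 tasks = 0.779763; compare with U = 499/1400 (approx. 0.356429)
U <= bound, so schedulable by RM sufficient condition.

0.3564


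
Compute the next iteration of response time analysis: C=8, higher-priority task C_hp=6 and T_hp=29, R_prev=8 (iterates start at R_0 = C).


R_next = C + ceil(R_prev / T_hp) * C_hp
ceil(8 / 29) = ceil(0.2759) = 1
Interference = 1 * 6 = 6
R_next = 8 + 6 = 14

14


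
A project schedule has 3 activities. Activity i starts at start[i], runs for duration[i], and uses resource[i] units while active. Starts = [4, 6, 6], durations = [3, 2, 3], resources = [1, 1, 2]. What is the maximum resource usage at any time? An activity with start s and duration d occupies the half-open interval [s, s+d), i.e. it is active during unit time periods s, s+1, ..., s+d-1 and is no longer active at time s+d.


Each activity i is active on [start_i, start_i + duration_i).
Compute total resource usage per time slot:
  t=0: active resources = [], total = 0
  t=1: active resources = [], total = 0
  t=2: active resources = [], total = 0
  t=3: active resources = [], total = 0
  t=4: active resources = [1], total = 1
  t=5: active resources = [1], total = 1
  t=6: active resources = [1, 1, 2], total = 4
  t=7: active resources = [1, 2], total = 3
  t=8: active resources = [2], total = 2
Peak resource demand = 4

4


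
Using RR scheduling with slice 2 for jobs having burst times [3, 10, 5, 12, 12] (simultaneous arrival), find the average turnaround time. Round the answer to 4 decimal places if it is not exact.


Time quantum = 2
Execution trace:
  J1 runs 2 units, time = 2
  J2 runs 2 units, time = 4
  J3 runs 2 units, time = 6
  J4 runs 2 units, time = 8
  J5 runs 2 units, time = 10
  J1 runs 1 units, time = 11
  J2 runs 2 units, time = 13
  J3 runs 2 units, time = 15
  J4 runs 2 units, time = 17
  J5 runs 2 units, time = 19
  J2 runs 2 units, time = 21
  J3 runs 1 units, time = 22
  J4 runs 2 units, time = 24
  J5 runs 2 units, time = 26
  J2 runs 2 units, time = 28
  J4 runs 2 units, time = 30
  J5 runs 2 units, time = 32
  J2 runs 2 units, time = 34
  J4 runs 2 units, time = 36
  J5 runs 2 units, time = 38
  J4 runs 2 units, time = 40
  J5 runs 2 units, time = 42
Finish times: [11, 34, 22, 40, 42]
Average turnaround = 149/5 = 29.8

29.8


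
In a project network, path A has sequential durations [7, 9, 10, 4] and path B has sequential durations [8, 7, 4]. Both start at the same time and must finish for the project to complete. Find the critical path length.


Path A total = 7 + 9 + 10 + 4 = 30
Path B total = 8 + 7 + 4 = 19
Critical path = longest path = max(30, 19) = 30

30


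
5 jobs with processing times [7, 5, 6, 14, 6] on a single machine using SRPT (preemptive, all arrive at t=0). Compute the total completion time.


Since all jobs arrive at t=0, SRPT equals SPT ordering.
SPT order: [5, 6, 6, 7, 14]
Completion times:
  Job 1: p=5, C=5
  Job 2: p=6, C=11
  Job 3: p=6, C=17
  Job 4: p=7, C=24
  Job 5: p=14, C=38
Total completion time = 5 + 11 + 17 + 24 + 38 = 95

95


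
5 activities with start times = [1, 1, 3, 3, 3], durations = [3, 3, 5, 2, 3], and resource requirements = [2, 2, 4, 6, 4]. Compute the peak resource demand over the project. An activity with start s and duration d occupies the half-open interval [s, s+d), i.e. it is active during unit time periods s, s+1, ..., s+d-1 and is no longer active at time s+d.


Each activity i is active on [start_i, start_i + duration_i).
Compute total resource usage per time slot:
  t=0: active resources = [], total = 0
  t=1: active resources = [2, 2], total = 4
  t=2: active resources = [2, 2], total = 4
  t=3: active resources = [2, 2, 4, 6, 4], total = 18
  t=4: active resources = [4, 6, 4], total = 14
  t=5: active resources = [4, 4], total = 8
  t=6: active resources = [4], total = 4
  t=7: active resources = [4], total = 4
Peak resource demand = 18

18


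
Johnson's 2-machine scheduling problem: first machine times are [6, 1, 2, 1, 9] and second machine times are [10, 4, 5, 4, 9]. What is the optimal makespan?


Apply Johnson's rule:
  Group 1 (a <= b): [(2, 1, 4), (4, 1, 4), (3, 2, 5), (1, 6, 10), (5, 9, 9)]
  Group 2 (a > b): []
Optimal job order: [2, 4, 3, 1, 5]
Schedule:
  Job 2: M1 done at 1, M2 done at 5
  Job 4: M1 done at 2, M2 done at 9
  Job 3: M1 done at 4, M2 done at 14
  Job 1: M1 done at 10, M2 done at 24
  Job 5: M1 done at 19, M2 done at 33
Makespan = 33

33


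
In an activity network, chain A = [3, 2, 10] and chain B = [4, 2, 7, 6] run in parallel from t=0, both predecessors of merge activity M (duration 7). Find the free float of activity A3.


ES(A3) = sum of predecessors on chain A = 5
EF(A3) = ES + duration = 5 + 10 = 15
Successor of A3 is M. ES(M) = max(sum(A), sum(B)) = max(15, 19) = 19
Free float = ES(successor) - EF(current) = 19 - 15 = 4

4


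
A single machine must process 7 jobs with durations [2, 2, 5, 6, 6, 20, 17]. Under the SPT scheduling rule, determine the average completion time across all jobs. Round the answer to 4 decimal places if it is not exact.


Sort jobs by processing time (SPT order): [2, 2, 5, 6, 6, 17, 20]
Compute completion times sequentially:
  Job 1: processing = 2, completes at 2
  Job 2: processing = 2, completes at 4
  Job 3: processing = 5, completes at 9
  Job 4: processing = 6, completes at 15
  Job 5: processing = 6, completes at 21
  Job 6: processing = 17, completes at 38
  Job 7: processing = 20, completes at 58
Sum of completion times = 147
Average completion time = 147/7 = 21.0

21.0


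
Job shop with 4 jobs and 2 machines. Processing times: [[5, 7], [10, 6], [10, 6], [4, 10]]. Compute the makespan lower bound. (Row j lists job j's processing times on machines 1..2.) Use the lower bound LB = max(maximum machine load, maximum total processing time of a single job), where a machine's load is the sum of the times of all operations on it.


Machine loads:
  Machine 1: 5 + 10 + 10 + 4 = 29
  Machine 2: 7 + 6 + 6 + 10 = 29
Max machine load = 29
Job totals:
  Job 1: 12
  Job 2: 16
  Job 3: 16
  Job 4: 14
Max job total = 16
Lower bound = max(29, 16) = 29

29


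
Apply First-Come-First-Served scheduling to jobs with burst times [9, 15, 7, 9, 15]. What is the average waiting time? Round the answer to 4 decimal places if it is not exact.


FCFS order (as given): [9, 15, 7, 9, 15]
Waiting times:
  Job 1: wait = 0
  Job 2: wait = 9
  Job 3: wait = 24
  Job 4: wait = 31
  Job 5: wait = 40
Sum of waiting times = 104
Average waiting time = 104/5 = 20.8

20.8


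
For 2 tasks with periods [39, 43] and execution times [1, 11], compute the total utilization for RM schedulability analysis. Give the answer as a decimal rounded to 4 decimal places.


Compute individual utilizations (exact fractions):
  Task 1: C/T = 1/39 (approx. 0.0256)
  Task 2: C/T = 11/43 (approx. 0.2558)
Total utilization U = 1/39 + 11/43 = 472/1677
Rounded to 4 decimal places: U = 0.2815
RM (Liu & Layland) bound for 2 tasks = 0.828427; compare with U = 472/1677 (approx. 0.281455)
U <= bound, so schedulable by RM sufficient condition.

0.2815


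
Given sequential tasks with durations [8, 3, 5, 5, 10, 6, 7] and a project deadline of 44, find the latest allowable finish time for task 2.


LF(activity 2) = deadline - sum of successor durations
Successors: activities 3 through 7 with durations [5, 5, 10, 6, 7]
Sum of successor durations = 33
LF = 44 - 33 = 11

11


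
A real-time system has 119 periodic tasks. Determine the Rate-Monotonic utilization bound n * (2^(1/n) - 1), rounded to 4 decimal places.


Compute 2^(1/119) = 1.0058417632
Subtract 1: 1.0058417632 - 1 = 0.0058417632
Multiply by n: 119 * 0.0058417632 = 0.6951698208
Round to 4 dp: 0.6952

0.6952


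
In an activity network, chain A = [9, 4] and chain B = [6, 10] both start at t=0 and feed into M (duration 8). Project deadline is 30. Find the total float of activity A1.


Forward pass: ES(A1) = sum of predecessors on chain A = 0
EF = ES + duration = 0 + 9 = 9
Backward pass: LF(M) = deadline = 30; LS(M) = 30 - 8 = 22
LF(A1) = LS(M) - sum(successors on chain A) = 22 - 4 = 18
LS = LF - duration = 18 - 9 = 9
Total float = LS - ES = 9 - 0 = 9

9


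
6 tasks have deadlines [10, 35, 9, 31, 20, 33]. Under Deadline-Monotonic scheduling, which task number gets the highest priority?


Sort tasks by relative deadline (ascending):
  Task 3: deadline = 9
  Task 1: deadline = 10
  Task 5: deadline = 20
  Task 4: deadline = 31
  Task 6: deadline = 33
  Task 2: deadline = 35
Priority order (highest first): [3, 1, 5, 4, 6, 2]
Highest priority task = 3

3


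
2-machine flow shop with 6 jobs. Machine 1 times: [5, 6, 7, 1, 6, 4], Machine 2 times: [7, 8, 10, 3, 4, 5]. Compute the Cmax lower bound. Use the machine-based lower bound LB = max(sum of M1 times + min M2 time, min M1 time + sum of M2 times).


LB1 = sum(M1 times) + min(M2 times) = 29 + 3 = 32
LB2 = min(M1 times) + sum(M2 times) = 1 + 37 = 38
Lower bound = max(LB1, LB2) = max(32, 38) = 38

38


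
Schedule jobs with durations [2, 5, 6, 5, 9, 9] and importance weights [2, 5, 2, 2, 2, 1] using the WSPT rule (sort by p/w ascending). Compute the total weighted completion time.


Compute p/w ratios and sort ascending (WSPT): [(2, 2), (5, 5), (5, 2), (6, 2), (9, 2), (9, 1)]
Compute weighted completion times:
  Job (p=2,w=2): C=2, w*C=2*2=4
  Job (p=5,w=5): C=7, w*C=5*7=35
  Job (p=5,w=2): C=12, w*C=2*12=24
  Job (p=6,w=2): C=18, w*C=2*18=36
  Job (p=9,w=2): C=27, w*C=2*27=54
  Job (p=9,w=1): C=36, w*C=1*36=36
Total weighted completion time = 189

189


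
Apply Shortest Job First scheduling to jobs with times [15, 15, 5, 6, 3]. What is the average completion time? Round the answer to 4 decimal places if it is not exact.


SJF order (ascending): [3, 5, 6, 15, 15]
Completion times:
  Job 1: burst=3, C=3
  Job 2: burst=5, C=8
  Job 3: burst=6, C=14
  Job 4: burst=15, C=29
  Job 5: burst=15, C=44
Average completion = 98/5 = 19.6

19.6


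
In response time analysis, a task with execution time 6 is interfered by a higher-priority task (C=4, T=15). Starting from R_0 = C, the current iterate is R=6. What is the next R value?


R_next = C + ceil(R_prev / T_hp) * C_hp
ceil(6 / 15) = ceil(0.4) = 1
Interference = 1 * 4 = 4
R_next = 6 + 4 = 10

10


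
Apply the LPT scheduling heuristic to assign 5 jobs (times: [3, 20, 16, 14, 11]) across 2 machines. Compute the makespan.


Sort jobs in decreasing order (LPT): [20, 16, 14, 11, 3]
Assign each job to the least loaded machine:
  Machine 1: jobs [20, 11], load = 31
  Machine 2: jobs [16, 14, 3], load = 33
Makespan = max load = 33

33


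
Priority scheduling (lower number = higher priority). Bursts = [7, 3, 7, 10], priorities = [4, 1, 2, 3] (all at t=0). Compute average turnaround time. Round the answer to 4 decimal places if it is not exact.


Sort by priority (ascending = highest first):
Order: [(1, 3), (2, 7), (3, 10), (4, 7)]
Completion times:
  Priority 1, burst=3, C=3
  Priority 2, burst=7, C=10
  Priority 3, burst=10, C=20
  Priority 4, burst=7, C=27
Average turnaround = 60/4 = 15.0

15.0


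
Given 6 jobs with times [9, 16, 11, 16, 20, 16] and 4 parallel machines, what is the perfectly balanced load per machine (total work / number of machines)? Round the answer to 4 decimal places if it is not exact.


Total processing time = 9 + 16 + 11 + 16 + 20 + 16 = 88
Number of machines = 4
Ideal balanced load = 88 / 4 = 22.0

22.0


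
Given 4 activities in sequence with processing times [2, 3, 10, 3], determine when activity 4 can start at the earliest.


Activity 4 starts after activities 1 through 3 complete.
Predecessor durations: [2, 3, 10]
ES = 2 + 3 + 10 = 15

15


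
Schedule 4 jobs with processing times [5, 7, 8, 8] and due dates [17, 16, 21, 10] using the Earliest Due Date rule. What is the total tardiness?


Sort by due date (EDD order): [(8, 10), (7, 16), (5, 17), (8, 21)]
Compute completion times and tardiness:
  Job 1: p=8, d=10, C=8, tardiness=max(0,8-10)=0
  Job 2: p=7, d=16, C=15, tardiness=max(0,15-16)=0
  Job 3: p=5, d=17, C=20, tardiness=max(0,20-17)=3
  Job 4: p=8, d=21, C=28, tardiness=max(0,28-21)=7
Total tardiness = 10

10


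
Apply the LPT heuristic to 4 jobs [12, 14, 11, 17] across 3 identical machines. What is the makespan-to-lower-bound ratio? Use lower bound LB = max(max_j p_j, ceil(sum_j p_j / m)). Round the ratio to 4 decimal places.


LPT order: [17, 14, 12, 11]
Machine loads after assignment: [17, 14, 23]
LPT makespan = 23
Lower bound = max(max_job, ceil(total/3)) = max(17, 18) = 18
Ratio = 23 / 18 = 1.2778

1.2778


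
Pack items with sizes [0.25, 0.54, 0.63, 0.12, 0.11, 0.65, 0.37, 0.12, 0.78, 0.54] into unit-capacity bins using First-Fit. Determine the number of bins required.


Place items sequentially using First-Fit:
  Item 0.25 -> new Bin 1
  Item 0.54 -> Bin 1 (now 0.79)
  Item 0.63 -> new Bin 2
  Item 0.12 -> Bin 1 (now 0.91)
  Item 0.11 -> Bin 2 (now 0.74)
  Item 0.65 -> new Bin 3
  Item 0.37 -> new Bin 4
  Item 0.12 -> Bin 2 (now 0.86)
  Item 0.78 -> new Bin 5
  Item 0.54 -> Bin 4 (now 0.91)
Total bins used = 5

5


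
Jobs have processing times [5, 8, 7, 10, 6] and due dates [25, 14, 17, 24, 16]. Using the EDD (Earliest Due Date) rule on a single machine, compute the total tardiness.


Sort by due date (EDD order): [(8, 14), (6, 16), (7, 17), (10, 24), (5, 25)]
Compute completion times and tardiness:
  Job 1: p=8, d=14, C=8, tardiness=max(0,8-14)=0
  Job 2: p=6, d=16, C=14, tardiness=max(0,14-16)=0
  Job 3: p=7, d=17, C=21, tardiness=max(0,21-17)=4
  Job 4: p=10, d=24, C=31, tardiness=max(0,31-24)=7
  Job 5: p=5, d=25, C=36, tardiness=max(0,36-25)=11
Total tardiness = 22

22
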